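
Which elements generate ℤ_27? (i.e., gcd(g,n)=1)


g generates ℤ_n iff gcd(g,n) = 1
Prime factors of 27: 3
Generators are g ∈ {1,...,26} not divisible by any of these primes.
Generators: {1, 2, 4, 5, 7, 8, 10, 11, 13, 14, 16, 17, 19, 20, 22, 23, 25, 26}
Number of generators = φ(27) = 18

Generators of ℤ_27 = {1, 2, 4, 5, 7, 8, 10, 11, 13, 14, 16, 17, 19, 20, 22, 23, 25, 26}


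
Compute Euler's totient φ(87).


Factor n: 87 = 3 × 29
φ(n) = n · ∏(1 - 1/p) over distinct primes p | n
φ(87) = 87 · (1 - 1/3) · (1 - 1/29) = 56

φ(87) = 56


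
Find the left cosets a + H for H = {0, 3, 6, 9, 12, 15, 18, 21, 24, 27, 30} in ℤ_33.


H = {0, 3, 6, 9, 12, 15, 18, 21, 24, 27, 30}, |H| = 11
Number of cosets = |G|/|H| = 33/11 = 3
0 + H = {0, 3, 6, 9, 12, 15, 18, 21, 24, 27, 30}
1 + H = {1, 4, 7, 10, 13, 16, 19, 22, 25, 28, 31}
2 + H = {2, 5, 8, 11, 14, 17, 20, 23, 26, 29, 32}

Cosets: 0+H={0,3,6,9,12,15,18,21,24,27,30}; 1+H={1,4,7,10,13,16,19,22,25,28,31}; 2+H={2,5,8,11,14,17,20,23,26,29,32}


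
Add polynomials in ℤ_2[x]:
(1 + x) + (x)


Add coefficients mod 2:
x^0: 1 + 0 = 1 (mod 2)
x^1: 1 + 1 = 0 (mod 2)
Result: 1

f + g = 1


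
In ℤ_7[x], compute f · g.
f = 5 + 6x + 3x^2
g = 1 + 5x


Expand and collect like terms; reduce coefficients mod 7:
x^0: 5·1 = 5 ≡ 5 (mod 7)
x^1: 5·5 + 6·1 = 31 ≡ 3 (mod 7)
x^2: 6·5 + 3·1 = 33 ≡ 5 (mod 7)
x^3: 3·5 = 15 ≡ 1 (mod 7)
Result: 5 + 3x + 5x^2 + x^3

f · g = 5 + 3x + 5x^2 + x^3


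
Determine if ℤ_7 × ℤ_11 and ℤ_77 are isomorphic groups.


Comparing ℤ_7 × ℤ_11 and ℤ_77:
gcd(7,11) = 1, so ℤ_7 × ℤ_11 ≅ ℤ_77 (CRT)

Yes, ℤ_7 × ℤ_11 ≅ ℤ_77


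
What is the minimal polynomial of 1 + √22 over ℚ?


Let α = 1 + √22. Then α - 1 = √22, so (α - 1)² = 22, giving α² - 2α - 21 = 0. Degree 2 and α ∉ ℚ, so this is the minimal polynomial.

Minimal polynomial: x² - 2x - 21


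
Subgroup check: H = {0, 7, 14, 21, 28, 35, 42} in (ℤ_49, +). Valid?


Subgroup test for H = {0, 7, 14, 21, 28, 35, 42} in (ℤ_49, +):
(1) 0 ∈ H? Yes
(2) Closure: for all a,b ∈ H, (a+b) mod 49 ∈ H? Yes
(3) Inverses: for all a ∈ H, -a mod 49 ∈ H? Yes

Yes, H is a subgroup of ℤ_49


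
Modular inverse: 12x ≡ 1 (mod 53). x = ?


Use the extended Euclidean algorithm to write 1 = 12·s + 53·t; then s mod 53 is the inverse.
Euclidean algorithm:
  12 = 0·53 + 12
  53 = 4·12 + 5
  12 = 2·5 + 2
  5 = 2·2 + 1
  2 = 2·1 + 0
gcd(12,53) = 1
Back-substitution gives: 12·(-22) + 53·(5) = 1
So 12⁻¹ ≡ -22 ≡ 31 (mod 53)
Check: 12 × 31 = 372 ≡ 1 (mod 53) ✓

12⁻¹ ≡ 31 (mod 53)


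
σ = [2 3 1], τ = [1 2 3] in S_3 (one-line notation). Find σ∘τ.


σ∘τ: apply τ first, then σ
1 →τ 1 →σ 2
2 →τ 2 →σ 3
3 →τ 3 →σ 1

σ∘τ = [2 3 1]


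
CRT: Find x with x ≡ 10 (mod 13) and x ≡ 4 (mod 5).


m₁ = 13, m₂ = 5, gcd = 1, so CRT applies. M = m₁·m₂ = 65
Let M₁ = M/m₁ = 5, M₂ = M/m₂ = 13
Find y₁ ≡ M₁⁻¹ (mod m₁): 5⁻¹ ≡ 8 (mod 13)
Find y₂ ≡ M₂⁻¹ (mod m₂): 13⁻¹ ≡ 2 (mod 5)
x = a₁·M₁·y₁ + a₂·M₂·y₂ = 10·5·8 + 4·13·2 = 504
Reduce mod 65: x ≡ 49
Check: 49 mod 13 = 10 ✓, 49 mod 5 = 4 ✓

x ≡ 49 (mod 65)


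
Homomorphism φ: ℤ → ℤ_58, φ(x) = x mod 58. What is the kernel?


Kernel = preimage of identity
ker(φ) = {x ∈ ℤ : x ≡ 0 (mod 58)} = 58ℤ = {0, ±58, ±116, ...}

ker(φ) = 58ℤ


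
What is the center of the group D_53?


Z(G) = {g ∈ G | gx = xg for all x ∈ G}
For odd n, Z(D_n) = {e}: no nontrivial rotation commutes with all reflections

Z(D_53) = {e}


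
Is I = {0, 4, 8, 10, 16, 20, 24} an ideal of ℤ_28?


Check ideal conditions for I = {0, 4, 8, 10, 16, 20, 24} in ℤ_28:
(1) I is an additive subgroup? No
(2) For r ∈ ℤ_28 and a ∈ I: r·a ∈ I? No  [counterexample: r=2, a=20, r·a mod 28 = 12 ∉ I]

No, I is not an ideal of ℤ_28


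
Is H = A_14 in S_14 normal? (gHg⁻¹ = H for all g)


H = A_14 in S_14
A_14 has index 2 in S_14, and every subgroup of index 2 is normal

Yes, normal subgroup


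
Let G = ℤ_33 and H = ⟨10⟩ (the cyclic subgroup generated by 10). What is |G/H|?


|⟨10⟩| = n / gcd(10, 33) = 33 / 1 = 33
H is normal (ℤ_33 is abelian).
|G/H| = |G| / |H| = 33 / 33 = 1

|G/H| = 1


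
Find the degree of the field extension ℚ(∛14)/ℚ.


∛14 has minimal polynomial x³ - 14 (irreducible over ℚ since 14 is not a perfect cube)

[ℚ(∛14)/ℚ] = 3


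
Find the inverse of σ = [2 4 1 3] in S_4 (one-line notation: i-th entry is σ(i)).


To find σ⁻¹, swap domain and range:
σ(1) = 2 → σ⁻¹(2) = 1
σ(2) = 4 → σ⁻¹(4) = 2
σ(3) = 1 → σ⁻¹(1) = 3
σ(4) = 3 → σ⁻¹(3) = 4

σ⁻¹ = [3 1 4 2]


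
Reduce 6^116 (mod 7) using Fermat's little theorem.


Fermat's little theorem: if p is prime and gcd(a,p)=1, then a^(p-1) ≡ 1 (mod p)
p = 7 is prime, gcd(6,7) = 1
Reduce exponent: 116 mod 6 = 2
So 6^116 ≡ 6^2 (mod 7)
6^2 mod 7 = 1

6^116 ≡ 1 (mod 7)


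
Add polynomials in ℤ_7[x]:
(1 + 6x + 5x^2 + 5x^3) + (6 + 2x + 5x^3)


Add coefficients mod 7:
x^0: 1 + 6 = 0 (mod 7)
x^1: 6 + 2 = 1 (mod 7)
x^2: 5 + 0 = 5 (mod 7)
x^3: 5 + 5 = 3 (mod 7)
Result: x + 5x^2 + 3x^3

f + g = x + 5x^2 + 3x^3


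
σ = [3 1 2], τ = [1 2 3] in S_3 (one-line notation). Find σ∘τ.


σ∘τ: apply τ first, then σ
1 →τ 1 →σ 3
2 →τ 2 →σ 1
3 →τ 3 →σ 2

σ∘τ = [3 1 2]


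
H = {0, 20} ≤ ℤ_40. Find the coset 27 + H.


27 + H = {27 + h (mod 40) : h ∈ H}
27+0=27, 27+20=7
27 + H = {7, 27} = 7 + H

27 + H = {7, 27}


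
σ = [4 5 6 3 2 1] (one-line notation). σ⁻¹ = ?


To find σ⁻¹, swap domain and range:
σ(1) = 4 → σ⁻¹(4) = 1
σ(2) = 5 → σ⁻¹(5) = 2
σ(3) = 6 → σ⁻¹(6) = 3
σ(4) = 3 → σ⁻¹(3) = 4
σ(5) = 2 → σ⁻¹(2) = 5
σ(6) = 1 → σ⁻¹(1) = 6

σ⁻¹ = [6 5 4 1 2 3]


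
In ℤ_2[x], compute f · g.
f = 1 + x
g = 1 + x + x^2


Expand and collect like terms; reduce coefficients mod 2:
x^0: 1·1 = 1 ≡ 1 (mod 2)
x^1: 1·1 + 1·1 = 2 ≡ 0 (mod 2)
x^2: 1·1 + 1·1 = 2 ≡ 0 (mod 2)
x^3: 1·1 = 1 ≡ 1 (mod 2)
Result: 1 + x^3

f · g = 1 + x^3


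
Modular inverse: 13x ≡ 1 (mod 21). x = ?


Use the extended Euclidean algorithm to write 1 = 13·s + 21·t; then s mod 21 is the inverse.
Euclidean algorithm:
  13 = 0·21 + 13
  21 = 1·13 + 8
  13 = 1·8 + 5
  8 = 1·5 + 3
  5 = 1·3 + 2
  3 = 1·2 + 1
  2 = 2·1 + 0
gcd(13,21) = 1
Back-substitution gives: 13·(-8) + 21·(5) = 1
So 13⁻¹ ≡ -8 ≡ 13 (mod 21)
Check: 13 × 13 = 169 ≡ 1 (mod 21) ✓

13⁻¹ ≡ 13 (mod 21)


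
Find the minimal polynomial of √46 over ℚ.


√46 satisfies x² - 46 = 0, irreducible over ℚ since 46 is squarefree

Minimal polynomial: x² - 46


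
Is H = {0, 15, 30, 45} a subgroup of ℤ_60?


Subgroup test for H = {0, 15, 30, 45} in (ℤ_60, +):
(1) 0 ∈ H? Yes
(2) Closure: for all a,b ∈ H, (a+b) mod 60 ∈ H? Yes
(3) Inverses: for all a ∈ H, -a mod 60 ∈ H? Yes

Yes, H is a subgroup of ℤ_60


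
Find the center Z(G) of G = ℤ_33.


Z(G) = {g ∈ G | gx = xg for all x ∈ G}
ℤ_33 is abelian, so Z(G) = G

Z(ℤ_33) = ℤ_33


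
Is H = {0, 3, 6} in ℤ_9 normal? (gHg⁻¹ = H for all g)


H = {0, 3, 6} in ℤ_9
ℤ_9 is abelian; every subgroup of an abelian group is normal

Yes, normal subgroup


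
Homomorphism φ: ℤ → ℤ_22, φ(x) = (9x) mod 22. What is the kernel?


Kernel = preimage of identity
ker(φ) = {x ∈ ℤ : 9x ≡ 0 (mod 22)}. gcd(9,22) = 1, so 9x ≡ 0 (mod 22) ⟺ x ≡ 0 (mod 22/1 = 22). Hence ker(φ) = 22ℤ

ker(φ) = 22ℤ


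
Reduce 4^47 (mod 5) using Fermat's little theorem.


Fermat's little theorem: if p is prime and gcd(a,p)=1, then a^(p-1) ≡ 1 (mod p)
p = 5 is prime, gcd(4,5) = 1
Reduce exponent: 47 mod 4 = 3
So 4^47 ≡ 4^3 (mod 5)
4^3 mod 5 = 4

4^47 ≡ 4 (mod 5)


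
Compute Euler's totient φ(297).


Factor n: 297 = 3^3 × 11
φ(n) = n · ∏(1 - 1/p) over distinct primes p | n
φ(297) = 297 · (1 - 1/3) · (1 - 1/11) = 180

φ(297) = 180


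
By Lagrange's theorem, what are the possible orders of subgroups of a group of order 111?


Lagrange's theorem: |H| divides |G|
|G| = 111
Divisors of 111: 1, 3, 37, 111

Possible subgroup orders: {1, 3, 37, 111}


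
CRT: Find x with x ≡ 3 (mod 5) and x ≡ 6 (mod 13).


m₁ = 5, m₂ = 13, gcd = 1, so CRT applies. M = m₁·m₂ = 65
Let M₁ = M/m₁ = 13, M₂ = M/m₂ = 5
Find y₁ ≡ M₁⁻¹ (mod m₁): 13⁻¹ ≡ 2 (mod 5)
Find y₂ ≡ M₂⁻¹ (mod m₂): 5⁻¹ ≡ 8 (mod 13)
x = a₁·M₁·y₁ + a₂·M₂·y₂ = 3·13·2 + 6·5·8 = 318
Reduce mod 65: x ≡ 58
Check: 58 mod 5 = 3 ✓, 58 mod 13 = 6 ✓

x ≡ 58 (mod 65)


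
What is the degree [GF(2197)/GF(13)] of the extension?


GF(2197) = GF(13^3), so the extension degree is 3

[GF(2197)/GF(13)] = 3


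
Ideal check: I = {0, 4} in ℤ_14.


Check ideal conditions for I = {0, 4} in ℤ_14:
(1) I is an additive subgroup? No
(2) For r ∈ ℤ_14 and a ∈ I: r·a ∈ I? No  [counterexample: r=2, a=4, r·a mod 14 = 8 ∉ I]

No, I is not an ideal of ℤ_14


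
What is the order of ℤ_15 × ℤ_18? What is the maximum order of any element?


|ℤ_15 × ℤ_18| = 15 × 18 = 270
Max element order = lcm(15,18) = 90
Cyclic? No (gcd=3)

|ℤ_15×ℤ_18| = 270, max element order = 90


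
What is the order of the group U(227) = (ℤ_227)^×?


U(n) is the group of units mod n; |U(n)| = φ(n)
|U(227)| = φ(227) = 226

|U(227) = (ℤ_227)^×| = 226


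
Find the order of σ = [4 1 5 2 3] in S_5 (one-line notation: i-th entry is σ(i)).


Cycle decomposition: (1 4 2) (3 5)
Cycle lengths: 3, 2
Order = lcm(3, 2) = 6

ord(σ) = 6


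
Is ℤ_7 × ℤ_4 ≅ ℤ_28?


Comparing ℤ_7 × ℤ_4 and ℤ_28:
gcd(7,4) = 1, so ℤ_7 × ℤ_4 ≅ ℤ_28 (CRT)

Yes, ℤ_7 × ℤ_4 ≅ ℤ_28


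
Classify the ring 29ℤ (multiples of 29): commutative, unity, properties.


29ℤ is a commutative ring under +,× but has no multiplicative identity (1 ∉ 29ℤ); it has no zero divisors, but without unity it is not an integral domain
Commutative: Yes
Integral domain: No
Has unity: No

29ℤ (multiples of 29): Commutative=Yes, Unity=No


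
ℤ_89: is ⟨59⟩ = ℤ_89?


g generates ℤ_n iff gcd(g, n) = 1
gcd(59, 89) = 1
Since gcd = 1, 59 is a generator.

Yes, 59 generates ℤ_89


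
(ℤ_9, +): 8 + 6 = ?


Operation: addition mod 9
8 + 6 = (a + b) mod 9 with a = 8, b = 6

8 + 6 = 5


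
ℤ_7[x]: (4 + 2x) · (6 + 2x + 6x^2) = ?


Expand and collect like terms; reduce coefficients mod 7:
x^0: 4·6 = 24 ≡ 3 (mod 7)
x^1: 4·2 + 2·6 = 20 ≡ 6 (mod 7)
x^2: 4·6 + 2·2 = 28 ≡ 0 (mod 7)
x^3: 2·6 = 12 ≡ 5 (mod 7)
Result: 3 + 6x + 5x^3

f · g = 3 + 6x + 5x^3


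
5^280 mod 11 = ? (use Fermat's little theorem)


Fermat's little theorem: if p is prime and gcd(a,p)=1, then a^(p-1) ≡ 1 (mod p)
p = 11 is prime, gcd(5,11) = 1
Reduce exponent: 280 mod 10 = 0
So 5^280 ≡ 5^0 (mod 11)
5^0 = 1

5^280 ≡ 1 (mod 11)


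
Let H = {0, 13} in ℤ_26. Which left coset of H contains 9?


9 + H = {9 + h (mod 26) : h ∈ H}
9+0=9, 9+13=22

9 + H = {9, 22}


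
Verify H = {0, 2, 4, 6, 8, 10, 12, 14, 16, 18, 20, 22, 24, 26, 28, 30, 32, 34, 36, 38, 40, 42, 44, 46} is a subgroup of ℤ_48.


Subgroup test for H = {0, 2, 4, 6, 8, 10, 12, 14, 16, 18, 20, 22, 24, 26, 28, 30, 32, 34, 36, 38, 40, 42, 44, 46} in (ℤ_48, +):
(1) 0 ∈ H? Yes
(2) Closure: for all a,b ∈ H, (a+b) mod 48 ∈ H? Yes
(3) Inverses: for all a ∈ H, -a mod 48 ∈ H? Yes

Yes, H is a subgroup of ℤ_48


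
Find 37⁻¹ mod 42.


Use the extended Euclidean algorithm to write 1 = 37·s + 42·t; then s mod 42 is the inverse.
Euclidean algorithm:
  37 = 0·42 + 37
  42 = 1·37 + 5
  37 = 7·5 + 2
  5 = 2·2 + 1
  2 = 2·1 + 0
gcd(37,42) = 1
Back-substitution gives: 37·(-17) + 42·(15) = 1
So 37⁻¹ ≡ -17 ≡ 25 (mod 42)
Check: 37 × 25 = 925 ≡ 1 (mod 42) ✓

37⁻¹ ≡ 25 (mod 42)


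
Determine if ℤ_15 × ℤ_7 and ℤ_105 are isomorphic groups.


Comparing ℤ_15 × ℤ_7 and ℤ_105:
gcd(15,7) = 1, so ℤ_15 × ℤ_7 ≅ ℤ_105 (CRT)

Yes, ℤ_15 × ℤ_7 ≅ ℤ_105


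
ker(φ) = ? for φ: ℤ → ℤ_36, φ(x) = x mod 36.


Kernel = preimage of identity
ker(φ) = {x ∈ ℤ : x ≡ 0 (mod 36)} = 36ℤ = {0, ±36, ±72, ...}

ker(φ) = 36ℤ


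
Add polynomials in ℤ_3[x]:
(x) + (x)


Add coefficients mod 3:
x^0: 0 + 0 = 0 (mod 3)
x^1: 1 + 1 = 2 (mod 3)
Result: 2x

f + g = 2x


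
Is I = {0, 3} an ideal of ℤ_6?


Check ideal conditions for I = {0, 3} in ℤ_6:
(1) I is an additive subgroup? Yes
(2) For r ∈ ℤ_6 and a ∈ I: r·a ∈ I? Yes

Yes, I is an ideal of ℤ_6


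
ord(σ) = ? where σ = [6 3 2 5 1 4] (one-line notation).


Cycle decomposition: (1 6 4 5) (2 3)
Cycle lengths: 4, 2
Order = lcm(4, 2) = 4

ord(σ) = 4


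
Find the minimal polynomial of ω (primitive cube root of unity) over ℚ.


ω satisfies x² + x + 1 = 0 (the cyclotomic polynomial Φ₃)

Minimal polynomial: x² + x + 1


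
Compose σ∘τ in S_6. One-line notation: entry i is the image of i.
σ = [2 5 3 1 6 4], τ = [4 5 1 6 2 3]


σ∘τ: apply τ first, then σ
1 →τ 4 →σ 1
2 →τ 5 →σ 6
3 →τ 1 →σ 2
4 →τ 6 →σ 4
5 →τ 2 →σ 5
6 →τ 3 →σ 3

σ∘τ = [1 6 2 4 5 3]


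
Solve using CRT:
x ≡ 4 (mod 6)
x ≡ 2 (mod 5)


m₁ = 6, m₂ = 5, gcd = 1, so CRT applies. M = m₁·m₂ = 30
Let M₁ = M/m₁ = 5, M₂ = M/m₂ = 6
Find y₁ ≡ M₁⁻¹ (mod m₁): 5⁻¹ ≡ 5 (mod 6)
Find y₂ ≡ M₂⁻¹ (mod m₂): 6⁻¹ ≡ 1 (mod 5)
x = a₁·M₁·y₁ + a₂·M₂·y₂ = 4·5·5 + 2·6·1 = 112
Reduce mod 30: x ≡ 22
Check: 22 mod 6 = 4 ✓, 22 mod 5 = 2 ✓

x ≡ 22 (mod 30)


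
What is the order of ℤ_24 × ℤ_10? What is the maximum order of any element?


|ℤ_24 × ℤ_10| = 24 × 10 = 240
Max element order = lcm(24,10) = 120
Cyclic? No (gcd=2)

|ℤ_24×ℤ_10| = 240, max element order = 120


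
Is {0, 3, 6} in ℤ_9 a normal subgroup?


H = {0, 3, 6} in ℤ_9
ℤ_9 is abelian; every subgroup of an abelian group is normal

Yes, normal subgroup


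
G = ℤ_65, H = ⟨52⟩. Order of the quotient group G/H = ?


|⟨52⟩| = n / gcd(52, 65) = 65 / 13 = 5
H is normal (ℤ_65 is abelian).
|G/H| = |G| / |H| = 65 / 5 = 13

|G/H| = 13


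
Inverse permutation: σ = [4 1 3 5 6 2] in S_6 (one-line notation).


To find σ⁻¹, swap domain and range:
σ(1) = 4 → σ⁻¹(4) = 1
σ(2) = 1 → σ⁻¹(1) = 2
σ(3) = 3 → σ⁻¹(3) = 3
σ(4) = 5 → σ⁻¹(5) = 4
σ(5) = 6 → σ⁻¹(6) = 5
σ(6) = 2 → σ⁻¹(2) = 6

σ⁻¹ = [2 6 3 1 4 5]


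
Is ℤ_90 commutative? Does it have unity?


ℤ_90 is a commutative ring with unity 1; 90 = 2×45 is composite, so 2·45 ≡ 0 gives zero divisors (not an integral domain)
Commutative: Yes
Integral domain: No
Has unity: Yes

ℤ_90: Commutative=Yes, Unity=Yes


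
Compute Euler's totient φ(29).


φ(n) = count of k ∈ {1,...,n} with gcd(k,n)=1
Coprimes to 29: {1, 2, 3, 4, 5, 6, 7, 8, 9, 10, 11, 12, 13, 14, 15, 16, 17, 18, 19, 20, 21, 22, 23, 24, 25, 26, 27, 28}
Count: 28

φ(29) = 28


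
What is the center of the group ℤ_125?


Z(G) = {g ∈ G | gx = xg for all x ∈ G}
ℤ_125 is abelian, so Z(G) = G

Z(ℤ_125) = ℤ_125


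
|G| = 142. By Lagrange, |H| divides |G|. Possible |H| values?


Lagrange's theorem: |H| divides |G|
|G| = 142
Divisors of 142: 1, 2, 71, 142

Possible subgroup orders: {1, 2, 71, 142}


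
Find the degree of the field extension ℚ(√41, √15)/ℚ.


[ℚ(√41,√15):ℚ] = [ℚ(√41,√15):ℚ(√41)]·[ℚ(√41):ℚ] = 2·2 = 4

[ℚ(√41, √15)/ℚ] = 4


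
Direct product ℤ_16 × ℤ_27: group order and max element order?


|ℤ_16 × ℤ_27| = 16 × 27 = 432
Max element order = lcm(16,27) = 432
Cyclic? Yes (gcd=1)

|ℤ_16×ℤ_27| = 432, max element order = 432


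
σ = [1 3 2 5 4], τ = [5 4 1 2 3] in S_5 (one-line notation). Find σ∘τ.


σ∘τ: apply τ first, then σ
1 →τ 5 →σ 4
2 →τ 4 →σ 5
3 →τ 1 →σ 1
4 →τ 2 →σ 3
5 →τ 3 →σ 2

σ∘τ = [4 5 1 3 2]


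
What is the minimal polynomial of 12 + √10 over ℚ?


Let α = 12 + √10. Then α - 12 = √10, so (α - 12)² = 10, giving α² - 24α + 134 = 0. Degree 2 and α ∉ ℚ, so this is the minimal polynomial.

Minimal polynomial: x² - 24x + 134


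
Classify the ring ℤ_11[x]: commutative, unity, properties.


ℤ_11 is a field (n prime), so ℤ_11[x] is a commutative integral domain with unity
Commutative: Yes
Integral domain: Yes
Has unity: Yes

ℤ_11[x]: Commutative=Yes, Unity=Yes


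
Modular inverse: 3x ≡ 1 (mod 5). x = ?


Use the extended Euclidean algorithm to write 1 = 3·s + 5·t; then s mod 5 is the inverse.
Euclidean algorithm:
  3 = 0·5 + 3
  5 = 1·3 + 2
  3 = 1·2 + 1
  2 = 2·1 + 0
gcd(3,5) = 1
Back-substitution gives: 3·(2) + 5·(-1) = 1
So 3⁻¹ ≡ 2 ≡ 2 (mod 5)
Check: 3 × 2 = 6 ≡ 1 (mod 5) ✓

3⁻¹ ≡ 2 (mod 5)


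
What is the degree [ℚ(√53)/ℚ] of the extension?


√53 has minimal polynomial x² - 53 (irreducible over ℚ since 53 is squarefree)

[ℚ(√53)/ℚ] = 2


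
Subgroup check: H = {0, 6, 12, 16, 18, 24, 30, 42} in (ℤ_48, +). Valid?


Subgroup test for H = {0, 6, 12, 16, 18, 24, 30, 42} in (ℤ_48, +):
(1) 0 ∈ H? Yes
(2) Closure: for all a,b ∈ H, (a+b) mod 48 ∈ H? No  [counterexample: 6 + 16 = 22 ∉ H]
(3) Inverses: for all a ∈ H, -a mod 48 ∈ H? No

No, H is not a subgroup of ℤ_48


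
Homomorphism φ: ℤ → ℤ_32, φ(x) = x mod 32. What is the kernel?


Kernel = preimage of identity
ker(φ) = {x ∈ ℤ : x ≡ 0 (mod 32)} = 32ℤ = {0, ±32, ±64, ...}

ker(φ) = 32ℤ


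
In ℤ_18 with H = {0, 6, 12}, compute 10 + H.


10 + H = {10 + h (mod 18) : h ∈ H}
10+0=10, 10+6=16, 10+12=4
10 + H = {4, 10, 16} = 4 + H

10 + H = {4, 10, 16}


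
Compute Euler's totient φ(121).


Factor n: 121 = 11^2
φ(n) = n · ∏(1 - 1/p) over distinct primes p | n
φ(121) = 121 · (1 - 1/11) = 110

φ(121) = 110


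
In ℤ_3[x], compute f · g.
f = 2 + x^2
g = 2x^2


Expand and collect like terms; reduce coefficients mod 3:
x^0: 2·0 = 0 ≡ 0 (mod 3)
x^1: 2·0 + 0·0 = 0 ≡ 0 (mod 3)
x^2: 2·2 + 0·0 + 1·0 = 4 ≡ 1 (mod 3)
x^3: 0·2 + 1·0 = 0 ≡ 0 (mod 3)
x^4: 1·2 = 2 ≡ 2 (mod 3)
Result: x^2 + 2x^4

f · g = x^2 + 2x^4


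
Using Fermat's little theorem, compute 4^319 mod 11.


Fermat's little theorem: if p is prime and gcd(a,p)=1, then a^(p-1) ≡ 1 (mod p)
p = 11 is prime, gcd(4,11) = 1
Reduce exponent: 319 mod 10 = 9
So 4^319 ≡ 4^9 (mod 11)
4^9 mod 11 = 3

4^319 ≡ 3 (mod 11)


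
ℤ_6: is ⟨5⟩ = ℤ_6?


g generates ℤ_n iff gcd(g, n) = 1
gcd(5, 6) = 1
Since gcd = 1, 5 is a generator.

Yes, 5 generates ℤ_6


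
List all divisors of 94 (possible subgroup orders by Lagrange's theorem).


Lagrange's theorem: |H| divides |G|
|G| = 94
Divisors of 94: 1, 2, 47, 94

Possible subgroup orders: {1, 2, 47, 94}


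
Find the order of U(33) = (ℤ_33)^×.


U(n) is the group of units mod n; |U(n)| = φ(n)
|U(33)| = φ(33) = 20

|U(33) = (ℤ_33)^×| = 20


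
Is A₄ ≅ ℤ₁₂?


Comparing A₄ and ℤ₁₂:
A₄ is non-abelian, ℤ₁₂ is abelian

No, A₄ ≇ ℤ₁₂


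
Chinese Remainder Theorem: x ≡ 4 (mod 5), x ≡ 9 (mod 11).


m₁ = 5, m₂ = 11, gcd = 1, so CRT applies. M = m₁·m₂ = 55
Let M₁ = M/m₁ = 11, M₂ = M/m₂ = 5
Find y₁ ≡ M₁⁻¹ (mod m₁): 11⁻¹ ≡ 1 (mod 5)
Find y₂ ≡ M₂⁻¹ (mod m₂): 5⁻¹ ≡ 9 (mod 11)
x = a₁·M₁·y₁ + a₂·M₂·y₂ = 4·11·1 + 9·5·9 = 449
Reduce mod 55: x ≡ 9
Check: 9 mod 5 = 4 ✓, 9 mod 11 = 9 ✓

x ≡ 9 (mod 55)


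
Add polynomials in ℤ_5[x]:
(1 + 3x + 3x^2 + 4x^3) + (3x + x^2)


Add coefficients mod 5:
x^0: 1 + 0 = 1 (mod 5)
x^1: 3 + 3 = 1 (mod 5)
x^2: 3 + 1 = 4 (mod 5)
x^3: 4 + 0 = 4 (mod 5)
Result: 1 + x + 4x^2 + 4x^3

f + g = 1 + x + 4x^2 + 4x^3


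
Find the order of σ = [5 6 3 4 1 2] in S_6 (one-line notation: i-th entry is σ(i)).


Cycle decomposition: (1 5) (2 6)
Cycle lengths: 2, 2
Order = lcm(2, 2) = 2

ord(σ) = 2


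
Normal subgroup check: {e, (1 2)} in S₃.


H = {e, (1 2)} in S₃
(1 3)(1 2)(1 3)⁻¹ = (2 3) ∉ {e, (1 2)}, so it is not normal

No, not a normal subgroup


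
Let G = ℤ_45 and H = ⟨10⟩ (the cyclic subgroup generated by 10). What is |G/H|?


|⟨10⟩| = n / gcd(10, 45) = 45 / 5 = 9
H is normal (ℤ_45 is abelian).
|G/H| = |G| / |H| = 45 / 9 = 5

|G/H| = 5


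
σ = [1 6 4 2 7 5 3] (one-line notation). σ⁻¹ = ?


To find σ⁻¹, swap domain and range:
σ(1) = 1 → σ⁻¹(1) = 1
σ(2) = 6 → σ⁻¹(6) = 2
σ(3) = 4 → σ⁻¹(4) = 3
σ(4) = 2 → σ⁻¹(2) = 4
σ(5) = 7 → σ⁻¹(7) = 5
σ(6) = 5 → σ⁻¹(5) = 6
σ(7) = 3 → σ⁻¹(3) = 7

σ⁻¹ = [1 4 7 3 6 2 5]


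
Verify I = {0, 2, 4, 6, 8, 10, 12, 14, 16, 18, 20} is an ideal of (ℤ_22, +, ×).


Check ideal conditions for I = {0, 2, 4, 6, 8, 10, 12, 14, 16, 18, 20} in ℤ_22:
(1) I is an additive subgroup? Yes
(2) For r ∈ ℤ_22 and a ∈ I: r·a ∈ I? Yes

Yes, I is an ideal of ℤ_22


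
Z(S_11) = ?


Z(G) = {g ∈ G | gx = xg for all x ∈ G}
S_n is non-abelian for n ≥ 3; Z(S_11) is trivial

Z(S_11) = {e}


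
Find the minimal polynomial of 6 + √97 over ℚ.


Let α = 6 + √97. Then α - 6 = √97, so (α - 6)² = 97, giving α² - 12α - 61 = 0. Degree 2 and α ∉ ℚ, so this is the minimal polynomial.

Minimal polynomial: x² - 12x - 61


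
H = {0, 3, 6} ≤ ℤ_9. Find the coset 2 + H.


2 + H = {2 + h (mod 9) : h ∈ H}
2+0=2, 2+3=5, 2+6=8

2 + H = {2, 5, 8}


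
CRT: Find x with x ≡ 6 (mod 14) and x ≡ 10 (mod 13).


m₁ = 14, m₂ = 13, gcd = 1, so CRT applies. M = m₁·m₂ = 182
Let M₁ = M/m₁ = 13, M₂ = M/m₂ = 14
Find y₁ ≡ M₁⁻¹ (mod m₁): 13⁻¹ ≡ 13 (mod 14)
Find y₂ ≡ M₂⁻¹ (mod m₂): 14⁻¹ ≡ 1 (mod 13)
x = a₁·M₁·y₁ + a₂·M₂·y₂ = 6·13·13 + 10·14·1 = 1154
Reduce mod 182: x ≡ 62
Check: 62 mod 14 = 6 ✓, 62 mod 13 = 10 ✓

x ≡ 62 (mod 182)


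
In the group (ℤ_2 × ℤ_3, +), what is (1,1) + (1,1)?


Operation: componentwise addition mod (2, 3)
(1,1) + (1,1) = ((a₁+b₁) mod 2, (a₂+b₂) mod 3) with a = (1,1), b = (1,1)

(1,1) + (1,1) = (0,2)


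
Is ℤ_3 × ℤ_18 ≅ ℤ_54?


Comparing ℤ_3 × ℤ_18 and ℤ_54:
gcd(3,18) = 3 ≠ 1. Max element order in ℤ_3×ℤ_18 is lcm(3,18) = 18 < 54, so it has no element of order 54

No, ℤ_3 × ℤ_18 ≇ ℤ_54


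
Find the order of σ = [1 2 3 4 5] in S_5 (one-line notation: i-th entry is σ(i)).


Cycle decomposition: identity (all elements fixed)
Order = 1 (identity has order 1)

ord(σ) = 1


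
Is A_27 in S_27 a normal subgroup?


H = A_27 in S_27
A_27 has index 2 in S_27, and every subgroup of index 2 is normal

Yes, normal subgroup


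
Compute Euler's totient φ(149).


Factor n: 149 = 149
φ(n) = n · ∏(1 - 1/p) over distinct primes p | n
φ(149) = 149 · (1 - 1/149) = 148

φ(149) = 148


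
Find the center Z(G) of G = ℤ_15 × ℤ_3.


Z(G) = {g ∈ G | gx = xg for all x ∈ G}
Direct product of abelian groups is abelian, so Z(G) = G

Z(ℤ_15 × ℤ_3) = ℤ_15 × ℤ_3


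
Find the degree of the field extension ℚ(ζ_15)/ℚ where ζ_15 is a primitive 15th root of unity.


[ℚ(ζ_n):ℚ] = deg Φ_n(x) = φ(n). Here φ(15) = 8

[ℚ(ζ_15)/ℚ where ζ_15 is a primitive 15th root of unity] = 8


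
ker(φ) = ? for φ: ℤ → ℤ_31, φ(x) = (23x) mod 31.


Kernel = preimage of identity
ker(φ) = {x ∈ ℤ : 23x ≡ 0 (mod 31)}. gcd(23,31) = 1, so 23x ≡ 0 (mod 31) ⟺ x ≡ 0 (mod 31/1 = 31). Hence ker(φ) = 31ℤ

ker(φ) = 31ℤ


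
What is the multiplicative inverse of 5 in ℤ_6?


Use the extended Euclidean algorithm to write 1 = 5·s + 6·t; then s mod 6 is the inverse.
Euclidean algorithm:
  5 = 0·6 + 5
  6 = 1·5 + 1
  5 = 5·1 + 0
gcd(5,6) = 1
Back-substitution gives: 5·(-1) + 6·(1) = 1
So 5⁻¹ ≡ -1 ≡ 5 (mod 6)
Check: 5 × 5 = 25 ≡ 1 (mod 6) ✓

5⁻¹ ≡ 5 (mod 6)


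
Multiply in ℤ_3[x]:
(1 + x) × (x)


Expand and collect like terms; reduce coefficients mod 3:
x^0: 1·0 = 0 ≡ 0 (mod 3)
x^1: 1·1 + 1·0 = 1 ≡ 1 (mod 3)
x^2: 1·1 = 1 ≡ 1 (mod 3)
Result: x + x^2

f · g = x + x^2


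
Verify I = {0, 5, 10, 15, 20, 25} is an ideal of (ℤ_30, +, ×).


Check ideal conditions for I = {0, 5, 10, 15, 20, 25} in ℤ_30:
(1) I is an additive subgroup? Yes
(2) For r ∈ ℤ_30 and a ∈ I: r·a ∈ I? Yes

Yes, I is an ideal of ℤ_30


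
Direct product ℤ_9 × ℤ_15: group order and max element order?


|ℤ_9 × ℤ_15| = 9 × 15 = 135
Max element order = lcm(9,15) = 45
Cyclic? No (gcd=3)

|ℤ_9×ℤ_15| = 135, max element order = 45


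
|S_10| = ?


|S_n| = n! (number of permutations of n symbols)
|S_10| = 10! = 3628800

|S_10| = 3628800


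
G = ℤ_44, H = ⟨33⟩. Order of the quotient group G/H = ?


|⟨33⟩| = n / gcd(33, 44) = 44 / 11 = 4
H is normal (ℤ_44 is abelian).
|G/H| = |G| / |H| = 44 / 4 = 11

|G/H| = 11


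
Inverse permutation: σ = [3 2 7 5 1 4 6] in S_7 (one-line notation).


To find σ⁻¹, swap domain and range:
σ(1) = 3 → σ⁻¹(3) = 1
σ(2) = 2 → σ⁻¹(2) = 2
σ(3) = 7 → σ⁻¹(7) = 3
σ(4) = 5 → σ⁻¹(5) = 4
σ(5) = 1 → σ⁻¹(1) = 5
σ(6) = 4 → σ⁻¹(4) = 6
σ(7) = 6 → σ⁻¹(6) = 7

σ⁻¹ = [5 2 1 6 4 7 3]


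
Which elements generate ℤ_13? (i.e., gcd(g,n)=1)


g generates ℤ_n iff gcd(g,n) = 1
Checking each g ∈ {1,...,12}:
gcd(1,13) = 1
gcd(2,13) = 1
gcd(3,13) = 1
gcd(4,13) = 1
gcd(5,13) = 1
gcd(6,13) = 1
gcd(7,13) = 1
gcd(8,13) = 1
gcd(9,13) = 1
gcd(10,13) = 1
gcd(11,13) = 1
gcd(12,13) = 1
Generators: {1, 2, 3, 4, 5, 6, 7, 8, 9, 10, 11, 12}
Number of generators = φ(13) = 12

Generators of ℤ_13 = {1, 2, 3, 4, 5, 6, 7, 8, 9, 10, 11, 12}


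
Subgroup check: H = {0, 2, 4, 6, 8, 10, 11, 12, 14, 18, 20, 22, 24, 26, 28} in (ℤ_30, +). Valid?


Subgroup test for H = {0, 2, 4, 6, 8, 10, 11, 12, 14, 18, 20, 22, 24, 26, 28} in (ℤ_30, +):
(1) 0 ∈ H? Yes
(2) Closure: for all a,b ∈ H, (a+b) mod 30 ∈ H? No  [counterexample: 2 + 11 = 13 ∉ H]
(3) Inverses: for all a ∈ H, -a mod 30 ∈ H? No

No, H is not a subgroup of ℤ_30


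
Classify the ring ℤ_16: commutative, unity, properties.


ℤ_16 is a commutative ring with unity 1; 16 = 2×8 is composite, so 2·8 ≡ 0 gives zero divisors (not an integral domain)
Commutative: Yes
Integral domain: No
Has unity: Yes

ℤ_16: Commutative=Yes, Unity=Yes


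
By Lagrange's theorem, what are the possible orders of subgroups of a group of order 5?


Lagrange's theorem: |H| divides |G|
|G| = 5
Divisors of 5: 1, 5

Possible subgroup orders: {1, 5}


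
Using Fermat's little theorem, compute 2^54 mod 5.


Fermat's little theorem: if p is prime and gcd(a,p)=1, then a^(p-1) ≡ 1 (mod p)
p = 5 is prime, gcd(2,5) = 1
Reduce exponent: 54 mod 4 = 2
So 2^54 ≡ 2^2 (mod 5)
2^2 mod 5 = 4

2^54 ≡ 4 (mod 5)


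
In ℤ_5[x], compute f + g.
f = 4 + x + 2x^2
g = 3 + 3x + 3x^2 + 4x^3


Add coefficients mod 5:
x^0: 4 + 3 = 2 (mod 5)
x^1: 1 + 3 = 4 (mod 5)
x^2: 2 + 3 = 0 (mod 5)
x^3: 0 + 4 = 4 (mod 5)
Result: 2 + 4x + 4x^3

f + g = 2 + 4x + 4x^3


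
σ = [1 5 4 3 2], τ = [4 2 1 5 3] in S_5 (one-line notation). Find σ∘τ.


σ∘τ: apply τ first, then σ
1 →τ 4 →σ 3
2 →τ 2 →σ 5
3 →τ 1 →σ 1
4 →τ 5 →σ 2
5 →τ 3 →σ 4

σ∘τ = [3 5 1 2 4]


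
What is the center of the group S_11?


Z(G) = {g ∈ G | gx = xg for all x ∈ G}
S_n is non-abelian for n ≥ 3; Z(S_11) is trivial

Z(S_11) = {e}


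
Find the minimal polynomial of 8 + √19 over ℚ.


Let α = 8 + √19. Then α - 8 = √19, so (α - 8)² = 19, giving α² - 16α + 45 = 0. Degree 2 and α ∉ ℚ, so this is the minimal polynomial.

Minimal polynomial: x² - 16x + 45


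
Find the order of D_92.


|D_n| = 2n (n rotations and n reflections)
|D_92| = 2×92 = 184

|D_92| = 184


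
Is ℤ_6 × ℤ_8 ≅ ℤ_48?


Comparing ℤ_6 × ℤ_8 and ℤ_48:
gcd(6,8) = 2 ≠ 1. Max element order in ℤ_6×ℤ_8 is lcm(6,8) = 24 < 48, so it has no element of order 48

No, ℤ_6 × ℤ_8 ≇ ℤ_48


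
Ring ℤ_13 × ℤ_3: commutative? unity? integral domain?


Direct product ring; commutative with unity (1,1); but (1,0)·(0,1) = (0,0) gives zero divisors, so not an integral domain
Commutative: Yes
Integral domain: No
Has unity: Yes

ℤ_13 × ℤ_3: Commutative=Yes, Unity=Yes


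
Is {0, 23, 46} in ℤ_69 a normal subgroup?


H = {0, 23, 46} in ℤ_69
ℤ_69 is abelian; every subgroup of an abelian group is normal

Yes, normal subgroup


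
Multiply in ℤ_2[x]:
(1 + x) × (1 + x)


Expand and collect like terms; reduce coefficients mod 2:
x^0: 1·1 = 1 ≡ 1 (mod 2)
x^1: 1·1 + 1·1 = 2 ≡ 0 (mod 2)
x^2: 1·1 = 1 ≡ 1 (mod 2)
Result: 1 + x^2

f · g = 1 + x^2


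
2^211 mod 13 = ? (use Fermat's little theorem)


Fermat's little theorem: if p is prime and gcd(a,p)=1, then a^(p-1) ≡ 1 (mod p)
p = 13 is prime, gcd(2,13) = 1
Reduce exponent: 211 mod 12 = 7
So 2^211 ≡ 2^7 (mod 13)
2^7 mod 13 = 11

2^211 ≡ 11 (mod 13)


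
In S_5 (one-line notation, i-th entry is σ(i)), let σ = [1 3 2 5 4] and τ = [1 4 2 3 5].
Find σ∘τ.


σ∘τ: apply τ first, then σ
1 →τ 1 →σ 1
2 →τ 4 →σ 5
3 →τ 2 →σ 3
4 →τ 3 →σ 2
5 →τ 5 →σ 4

σ∘τ = [1 5 3 2 4]


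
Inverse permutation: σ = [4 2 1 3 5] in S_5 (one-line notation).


To find σ⁻¹, swap domain and range:
σ(1) = 4 → σ⁻¹(4) = 1
σ(2) = 2 → σ⁻¹(2) = 2
σ(3) = 1 → σ⁻¹(1) = 3
σ(4) = 3 → σ⁻¹(3) = 4
σ(5) = 5 → σ⁻¹(5) = 5

σ⁻¹ = [3 2 4 1 5]


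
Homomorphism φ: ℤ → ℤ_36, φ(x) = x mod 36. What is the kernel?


Kernel = preimage of identity
ker(φ) = {x ∈ ℤ : x ≡ 0 (mod 36)} = 36ℤ = {0, ±36, ±72, ...}

ker(φ) = 36ℤ


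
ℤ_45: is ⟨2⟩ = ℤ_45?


g generates ℤ_n iff gcd(g, n) = 1
gcd(2, 45) = 1
Since gcd = 1, 2 is a generator.

Yes, 2 generates ℤ_45


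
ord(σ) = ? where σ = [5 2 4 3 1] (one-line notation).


Cycle decomposition: (1 5) (3 4)
Cycle lengths: 2, 2
Order = lcm(2, 2) = 2

ord(σ) = 2


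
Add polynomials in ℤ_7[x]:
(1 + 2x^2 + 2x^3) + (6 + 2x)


Add coefficients mod 7:
x^0: 1 + 6 = 0 (mod 7)
x^1: 0 + 2 = 2 (mod 7)
x^2: 2 + 0 = 2 (mod 7)
x^3: 2 + 0 = 2 (mod 7)
Result: 2x + 2x^2 + 2x^3

f + g = 2x + 2x^2 + 2x^3


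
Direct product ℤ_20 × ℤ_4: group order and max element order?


|ℤ_20 × ℤ_4| = 20 × 4 = 80
Max element order = lcm(20,4) = 20
Cyclic? No (gcd=4)

|ℤ_20×ℤ_4| = 80, max element order = 20


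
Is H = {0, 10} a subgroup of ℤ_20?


Subgroup test for H = {0, 10} in (ℤ_20, +):
(1) 0 ∈ H? Yes
(2) Closure: for all a,b ∈ H, (a+b) mod 20 ∈ H? Yes
(3) Inverses: for all a ∈ H, -a mod 20 ∈ H? Yes

Yes, H is a subgroup of ℤ_20


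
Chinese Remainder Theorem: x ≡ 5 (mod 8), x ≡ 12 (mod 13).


m₁ = 8, m₂ = 13, gcd = 1, so CRT applies. M = m₁·m₂ = 104
Let M₁ = M/m₁ = 13, M₂ = M/m₂ = 8
Find y₁ ≡ M₁⁻¹ (mod m₁): 13⁻¹ ≡ 5 (mod 8)
Find y₂ ≡ M₂⁻¹ (mod m₂): 8⁻¹ ≡ 5 (mod 13)
x = a₁·M₁·y₁ + a₂·M₂·y₂ = 5·13·5 + 12·8·5 = 805
Reduce mod 104: x ≡ 77
Check: 77 mod 8 = 5 ✓, 77 mod 13 = 12 ✓

x ≡ 77 (mod 104)


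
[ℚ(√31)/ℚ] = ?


√31 has minimal polynomial x² - 31 (irreducible over ℚ since 31 is squarefree)

[ℚ(√31)/ℚ] = 2


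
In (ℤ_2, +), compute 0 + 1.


Operation: addition mod 2
0 + 1 = (a + b) mod 2 with a = 0, b = 1

0 + 1 = 1


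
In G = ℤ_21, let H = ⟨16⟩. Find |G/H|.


|⟨16⟩| = n / gcd(16, 21) = 21 / 1 = 21
H is normal (ℤ_21 is abelian).
|G/H| = |G| / |H| = 21 / 21 = 1

|G/H| = 1


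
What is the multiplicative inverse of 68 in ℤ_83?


Use the extended Euclidean algorithm to write 1 = 68·s + 83·t; then s mod 83 is the inverse.
Euclidean algorithm:
  68 = 0·83 + 68
  83 = 1·68 + 15
  68 = 4·15 + 8
  15 = 1·8 + 7
  8 = 1·7 + 1
  7 = 7·1 + 0
gcd(68,83) = 1
Back-substitution gives: 68·(11) + 83·(-9) = 1
So 68⁻¹ ≡ 11 ≡ 11 (mod 83)
Check: 68 × 11 = 748 ≡ 1 (mod 83) ✓

68⁻¹ ≡ 11 (mod 83)


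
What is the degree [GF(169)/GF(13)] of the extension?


GF(169) = GF(13^2), so the extension degree is 2

[GF(169)/GF(13)] = 2


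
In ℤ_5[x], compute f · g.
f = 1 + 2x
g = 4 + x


Expand and collect like terms; reduce coefficients mod 5:
x^0: 1·4 = 4 ≡ 4 (mod 5)
x^1: 1·1 + 2·4 = 9 ≡ 4 (mod 5)
x^2: 2·1 = 2 ≡ 2 (mod 5)
Result: 4 + 4x + 2x^2

f · g = 4 + 4x + 2x^2


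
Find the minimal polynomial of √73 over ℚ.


√73 satisfies x² - 73 = 0, irreducible over ℚ since 73 is squarefree

Minimal polynomial: x² - 73


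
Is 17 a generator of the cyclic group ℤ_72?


g generates ℤ_n iff gcd(g, n) = 1
gcd(17, 72) = 1
Since gcd = 1, 17 is a generator.

Yes, 17 generates ℤ_72


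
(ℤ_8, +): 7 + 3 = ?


Operation: addition mod 8
7 + 3 = (a + b) mod 8 with a = 7, b = 3

7 + 3 = 2


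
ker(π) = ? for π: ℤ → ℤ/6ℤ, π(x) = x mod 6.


Kernel = preimage of identity
ker(π) = multiples of 6 = 6ℤ

ker(π) = 6ℤ


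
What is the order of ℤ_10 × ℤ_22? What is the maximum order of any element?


|ℤ_10 × ℤ_22| = 10 × 22 = 220
Max element order = lcm(10,22) = 110
Cyclic? No (gcd=2)

|ℤ_10×ℤ_22| = 220, max element order = 110


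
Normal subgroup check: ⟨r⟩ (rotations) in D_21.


H = ⟨r⟩ (rotations) in D_21
The rotation subgroup ⟨r⟩ has index 2 in D_21, so it is normal

Yes, normal subgroup


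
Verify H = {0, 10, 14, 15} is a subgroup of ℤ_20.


Subgroup test for H = {0, 10, 14, 15} in (ℤ_20, +):
(1) 0 ∈ H? Yes
(2) Closure: for all a,b ∈ H, (a+b) mod 20 ∈ H? No  [counterexample: 10 + 14 = 4 ∉ H]
(3) Inverses: for all a ∈ H, -a mod 20 ∈ H? No

No, H is not a subgroup of ℤ_20


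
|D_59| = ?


|D_n| = 2n (n rotations and n reflections)
|D_59| = 2×59 = 118

|D_59| = 118


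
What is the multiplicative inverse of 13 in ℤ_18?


Use the extended Euclidean algorithm to write 1 = 13·s + 18·t; then s mod 18 is the inverse.
Euclidean algorithm:
  13 = 0·18 + 13
  18 = 1·13 + 5
  13 = 2·5 + 3
  5 = 1·3 + 2
  3 = 1·2 + 1
  2 = 2·1 + 0
gcd(13,18) = 1
Back-substitution gives: 13·(7) + 18·(-5) = 1
So 13⁻¹ ≡ 7 ≡ 7 (mod 18)
Check: 13 × 7 = 91 ≡ 1 (mod 18) ✓

13⁻¹ ≡ 7 (mod 18)


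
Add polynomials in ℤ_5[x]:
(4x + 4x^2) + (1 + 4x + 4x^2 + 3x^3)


Add coefficients mod 5:
x^0: 0 + 1 = 1 (mod 5)
x^1: 4 + 4 = 3 (mod 5)
x^2: 4 + 4 = 3 (mod 5)
x^3: 0 + 3 = 3 (mod 5)
Result: 1 + 3x + 3x^2 + 3x^3

f + g = 1 + 3x + 3x^2 + 3x^3


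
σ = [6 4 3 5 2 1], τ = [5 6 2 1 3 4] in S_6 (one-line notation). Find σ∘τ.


σ∘τ: apply τ first, then σ
1 →τ 5 →σ 2
2 →τ 6 →σ 1
3 →τ 2 →σ 4
4 →τ 1 →σ 6
5 →τ 3 →σ 3
6 →τ 4 →σ 5

σ∘τ = [2 1 4 6 3 5]


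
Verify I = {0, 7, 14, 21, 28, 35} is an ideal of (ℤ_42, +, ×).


Check ideal conditions for I = {0, 7, 14, 21, 28, 35} in ℤ_42:
(1) I is an additive subgroup? Yes
(2) For r ∈ ℤ_42 and a ∈ I: r·a ∈ I? Yes

Yes, I is an ideal of ℤ_42


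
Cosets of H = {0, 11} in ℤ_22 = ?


H = {0, 11}, |H| = 2
Number of cosets = |G|/|H| = 22/2 = 11
0 + H = {0, 11}
1 + H = {1, 12}
2 + H = {2, 13}
3 + H = {3, 14}
4 + H = {4, 15}
5 + H = {5, 16}
6 + H = {6, 17}
7 + H = {7, 18}
8 + H = {8, 19}
9 + H = {9, 20}
10 + H = {10, 21}

Cosets: 0+H={0,11}; 1+H={1,12}; 2+H={2,13}; 3+H={3,14}; 4+H={4,15}; 5+H={5,16}; 6+H={6,17}; 7+H={7,18}; 8+H={8,19}; 9+H={9,20}; 10+H={10,21}


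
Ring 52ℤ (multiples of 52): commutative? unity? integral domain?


52ℤ is a commutative ring under +,× but has no multiplicative identity (1 ∉ 52ℤ); it has no zero divisors, but without unity it is not an integral domain
Commutative: Yes
Integral domain: No
Has unity: No

52ℤ (multiples of 52): Commutative=Yes, Unity=No


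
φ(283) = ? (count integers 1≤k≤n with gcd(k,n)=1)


Factor n: 283 = 283
φ(n) = n · ∏(1 - 1/p) over distinct primes p | n
φ(283) = 283 · (1 - 1/283) = 282

φ(283) = 282


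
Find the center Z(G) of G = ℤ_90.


Z(G) = {g ∈ G | gx = xg for all x ∈ G}
ℤ_90 is abelian, so Z(G) = G

Z(ℤ_90) = ℤ_90


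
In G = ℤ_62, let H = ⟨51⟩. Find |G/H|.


|⟨51⟩| = n / gcd(51, 62) = 62 / 1 = 62
H is normal (ℤ_62 is abelian).
|G/H| = |G| / |H| = 62 / 62 = 1

|G/H| = 1


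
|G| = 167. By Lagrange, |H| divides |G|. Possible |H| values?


Lagrange's theorem: |H| divides |G|
|G| = 167
Divisors of 167: 1, 167

Possible subgroup orders: {1, 167}


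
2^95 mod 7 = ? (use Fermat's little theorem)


Fermat's little theorem: if p is prime and gcd(a,p)=1, then a^(p-1) ≡ 1 (mod p)
p = 7 is prime, gcd(2,7) = 1
Reduce exponent: 95 mod 6 = 5
So 2^95 ≡ 2^5 (mod 7)
2^5 mod 7 = 4

2^95 ≡ 4 (mod 7)


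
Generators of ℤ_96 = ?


g generates ℤ_n iff gcd(g,n) = 1
Prime factors of 96: 2, 3
Generators are g ∈ {1,...,95} not divisible by any of these primes.
Generators: {1, 5, 7, 11, 13, 17, 19, 23, 25, 29, 31, 35, 37, 41, 43, 47, 49, 53, 55, 59, 61, 65, 67, 71, 73, 77, 79, 83, 85, 89, 91, 95}
Number of generators = φ(96) = 32

Generators of ℤ_96 = {1, 5, 7, 11, 13, 17, 19, 23, 25, 29, 31, 35, 37, 41, 43, 47, 49, 53, 55, 59, 61, 65, 67, 71, 73, 77, 79, 83, 85, 89, 91, 95}


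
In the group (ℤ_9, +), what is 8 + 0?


Operation: addition mod 9
8 + 0 = (a + b) mod 9 with a = 8, b = 0

8 + 0 = 8


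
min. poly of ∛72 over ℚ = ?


∛72 satisfies x³ - 72 = 0, irreducible over ℚ (no rational root; 72 is not a perfect cube)

Minimal polynomial: x³ - 72


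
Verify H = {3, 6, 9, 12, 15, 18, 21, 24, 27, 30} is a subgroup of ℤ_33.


Subgroup test for H = {3, 6, 9, 12, 15, 18, 21, 24, 27, 30} in (ℤ_33, +):
(1) 0 ∈ H? No
(2) Closure: for all a,b ∈ H, (a+b) mod 33 ∈ H? No  [counterexample: 3 + 30 = 0 ∉ H]
(3) Inverses: for all a ∈ H, -a mod 33 ∈ H? Yes

No, H is not a subgroup of ℤ_33


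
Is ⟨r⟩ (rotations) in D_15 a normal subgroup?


H = ⟨r⟩ (rotations) in D_15
The rotation subgroup ⟨r⟩ has index 2 in D_15, so it is normal

Yes, normal subgroup


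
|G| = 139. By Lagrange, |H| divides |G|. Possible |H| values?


Lagrange's theorem: |H| divides |G|
|G| = 139
Divisors of 139: 1, 139

Possible subgroup orders: {1, 139}


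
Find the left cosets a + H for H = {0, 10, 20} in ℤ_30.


H = {0, 10, 20}, |H| = 3
Number of cosets = |G|/|H| = 30/3 = 10
0 + H = {0, 10, 20}
1 + H = {1, 11, 21}
2 + H = {2, 12, 22}
3 + H = {3, 13, 23}
4 + H = {4, 14, 24}
5 + H = {5, 15, 25}
6 + H = {6, 16, 26}
7 + H = {7, 17, 27}
8 + H = {8, 18, 28}
9 + H = {9, 19, 29}

Cosets: 0+H={0,10,20}; 1+H={1,11,21}; 2+H={2,12,22}; 3+H={3,13,23}; 4+H={4,14,24}; 5+H={5,15,25}; 6+H={6,16,26}; 7+H={7,17,27}; 8+H={8,18,28}; 9+H={9,19,29}


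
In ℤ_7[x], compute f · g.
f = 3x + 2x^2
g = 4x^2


Expand and collect like terms; reduce coefficients mod 7:
x^0: 0·0 = 0 ≡ 0 (mod 7)
x^1: 0·0 + 3·0 = 0 ≡ 0 (mod 7)
x^2: 0·4 + 3·0 + 2·0 = 0 ≡ 0 (mod 7)
x^3: 3·4 + 2·0 = 12 ≡ 5 (mod 7)
x^4: 2·4 = 8 ≡ 1 (mod 7)
Result: 5x^3 + x^4

f · g = 5x^3 + x^4
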